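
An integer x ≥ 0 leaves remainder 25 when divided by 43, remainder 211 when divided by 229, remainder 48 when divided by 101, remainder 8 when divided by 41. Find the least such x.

11629289

The moduli are pairwise coprime; N = 43·229·101·41 = 40776427.
N/43 = 948289; 948289 ≡ 10 (mod 43); 10·13 ≡ 1, so inverse 13.
N/229 = 178063; 178063 ≡ 130 (mod 229); 130·37 ≡ 1, so inverse 37.
N/101 = 403727; 403727 ≡ 30 (mod 101); 30·64 ≡ 1, so inverse 64.
N/41 = 994547; 994547 ≡ 10 (mod 41); 10·37 ≡ 1, so inverse 37.
x ≡ 25·948289·13 + 211·178063·37 + 48·403727·64 + 8·994547·37 = 3232967022.
3232967022 mod 40776427 = 11629289.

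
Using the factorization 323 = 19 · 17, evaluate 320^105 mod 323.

292

Mod 19: 320 ≡ 16; by Fermat, exponent reduces to 105 mod 18 = 15; 16^15 ≡ 7 (mod 19).
Mod 17: 320 ≡ 14; by Fermat, exponent reduces to 105 mod 16 = 9; 14^9 ≡ 3 (mod 17).
Combine by CRT: x ≡ 7 (mod 19), x ≡ 3 (mod 17) ⇒ x ≡ 292 (mod 323).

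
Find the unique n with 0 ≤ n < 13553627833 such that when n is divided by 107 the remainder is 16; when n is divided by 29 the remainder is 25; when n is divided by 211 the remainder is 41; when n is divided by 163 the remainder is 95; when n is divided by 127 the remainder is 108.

11233669792

The moduli are pairwise coprime; M = 107·29·211·163·127 = 13553627833.
M/107 = 126669419; 126669419 ≡ 37 (mod 107); 37·81 ≡ 1, so inverse 81.
M/29 = 467366477; 467366477 ≡ 12 (mod 29); 12·17 ≡ 1, so inverse 17.
M/211 = 64235203; 64235203 ≡ 51 (mod 211); 51·120 ≡ 1, so inverse 120.
M/163 = 83151091; 83151091 ≡ 64 (mod 163); 64·135 ≡ 1, so inverse 135.
M/127 = 106721479; 106721479 ≡ 77 (mod 127); 77·33 ≡ 1, so inverse 33.
n ≡ 16·126669419·81 + 25·467366477·17 + 41·64235203·120 + 95·83151091·135 + 108·106721479·33 = 2125599611740.
2125599611740 mod 13553627833 = 11233669792.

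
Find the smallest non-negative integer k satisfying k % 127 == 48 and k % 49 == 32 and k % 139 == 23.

484299

Combine the congruences pairwise.
From k ≡ 48 (mod 127) write k = 48 + 127t. Substituting into k ≡ 32 (mod 49) gives 127t ≡ 33 (mod 49), and since 29⁻¹ ≡ 22 (mod 49), t ≡ 40. Hence k ≡ 48 + 127·40 = 5128 (mod 6223).
From k ≡ 5128 (mod 6223) write k = 5128 + 6223t. Substituting into k ≡ 23 (mod 139) gives 6223t ≡ 38 (mod 139), and since 107⁻¹ ≡ 13 (mod 139), t ≡ 77. Hence k ≡ 5128 + 6223·77 = 484299 (mod 864997).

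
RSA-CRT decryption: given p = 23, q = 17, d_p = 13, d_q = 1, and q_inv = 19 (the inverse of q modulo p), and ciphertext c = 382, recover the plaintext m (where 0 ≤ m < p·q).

m₁ = c^(d_p) mod p: c ≡ 14 (mod 23), and 14^13 mod 23 = 11.
m₂ = c^(d_q) mod q: c ≡ 8 (mod 17), and 8^1 mod 17 = 8.
h = q_inv·(m₁ − m₂) mod p = 19·(11 − 8) mod 23 = 11.
m = m₂ + h·q = 8 + 11·17 = 195.

195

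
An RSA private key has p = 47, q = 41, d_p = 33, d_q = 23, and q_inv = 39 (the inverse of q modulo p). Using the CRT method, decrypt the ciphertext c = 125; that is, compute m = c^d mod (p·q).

m₁ = c^(d_p) mod p: c ≡ 31 (mod 47), and 31^33 mod 47 = 11.
m₂ = c^(d_q) mod q: c ≡ 2 (mod 41), and 2^23 mod 41 = 8.
h = q_inv·(m₁ − m₂) mod p = 39·(11 − 8) mod 47 = 23.
m = m₂ + h·q = 8 + 23·41 = 951.

951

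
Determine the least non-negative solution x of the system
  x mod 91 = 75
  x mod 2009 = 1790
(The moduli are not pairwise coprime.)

5808

gcd(91, 2009) = 7 and 7 | (1790 − 75), so the pair is consistent; merging gives x ≡ 5808 (mod 26117), where 26117 = lcm(91, 2009).
The solution is unique modulo lcm(91, 2009) = 26117.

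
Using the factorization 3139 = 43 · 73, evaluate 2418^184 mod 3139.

2181

Mod 43: 2418 ≡ 10; by Fermat, exponent reduces to 184 mod 42 = 16; 10^16 ≡ 31 (mod 43).
Mod 73: 2418 ≡ 9; by Fermat, exponent reduces to 184 mod 72 = 40; 9^40 ≡ 64 (mod 73).
Combine by CRT: x ≡ 31 (mod 43), x ≡ 64 (mod 73) ⇒ x ≡ 2181 (mod 3139).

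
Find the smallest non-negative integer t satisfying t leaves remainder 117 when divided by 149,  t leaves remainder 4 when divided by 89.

From t ≡ 117 (mod 149) write t = 117 + 149s. Substituting into t ≡ 4 (mod 89) gives 149s ≡ 65 (mod 89), and since 60⁻¹ ≡ 46 (mod 89), s ≡ 53. Hence t ≡ 117 + 149·53 = 8014 (mod 13261).

8014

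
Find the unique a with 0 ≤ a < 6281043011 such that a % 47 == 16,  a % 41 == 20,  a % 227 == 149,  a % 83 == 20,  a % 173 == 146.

2679903356

The moduli are pairwise coprime; N = 47·41·227·83·173 = 6281043011.
N/47 = 133639213; 133639213 ≡ 24 (mod 47); 24·2 ≡ 1, so inverse 2.
N/41 = 153196171; 153196171 ≡ 40 (mod 41); 40·40 ≡ 1, so inverse 40.
N/227 = 27669793; 27669793 ≡ 82 (mod 227); 82·36 ≡ 1, so inverse 36.
N/83 = 75675217; 75675217 ≡ 50 (mod 83); 50·5 ≡ 1, so inverse 5.
N/173 = 36306607; 36306607 ≡ 135 (mod 173); 135·132 ≡ 1, so inverse 132.
a ≡ 16·133639213·2 + 20·153196171·40 + 149·27669793·36 + 20·75675217·5 + 146·36306607·132 = 982522613072.
982522613072 mod 6281043011 = 2679903356.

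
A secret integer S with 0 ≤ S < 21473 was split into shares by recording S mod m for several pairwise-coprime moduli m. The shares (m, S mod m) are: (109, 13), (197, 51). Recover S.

1430

From S ≡ 13 (mod 109) write S = 13 + 109t. Substituting into S ≡ 51 (mod 197) gives 109t ≡ 38 (mod 197), and since 109⁻¹ ≡ 47 (mod 197), t ≡ 13. Hence S ≡ 13 + 109·13 = 1430 (mod 21473).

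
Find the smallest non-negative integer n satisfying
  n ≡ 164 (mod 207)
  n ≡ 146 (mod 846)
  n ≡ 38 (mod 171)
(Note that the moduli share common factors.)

gcd(207, 846) = 9 and 9 | (146 − 164), so the pair is consistent; merging gives n ≡ 992 (mod 19458), where 19458 = lcm(207, 846).
gcd(19458, 171) = 9 and 9 | (38 − 992), so the pair is consistent; merging gives n ≡ 331778 (mod 369702), where 369702 = lcm(19458, 171).
The solution is unique modulo lcm(207, 846, 171) = 369702.

331778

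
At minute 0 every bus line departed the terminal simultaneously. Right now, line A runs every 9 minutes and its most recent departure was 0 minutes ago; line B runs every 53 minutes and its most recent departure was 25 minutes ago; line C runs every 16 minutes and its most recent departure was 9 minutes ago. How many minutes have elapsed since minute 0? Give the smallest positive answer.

873

From t ≡ 0 (mod 9) write t = 0 + 9s. Substituting into t ≡ 25 (mod 53) gives 9s ≡ 25 (mod 53), and since 9⁻¹ ≡ 6 (mod 53), s ≡ 44. Hence t ≡ 0 + 9·44 = 396 (mod 477).
From t ≡ 396 (mod 477) write t = 396 + 477s. Substituting into t ≡ 9 (mod 16) gives 477s ≡ 13 (mod 16), and since 13⁻¹ ≡ 5 (mod 16), s ≡ 1. Hence t ≡ 396 + 477·1 = 873 (mod 7632).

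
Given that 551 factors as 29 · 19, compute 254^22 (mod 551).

Mod 29: 254 ≡ 22; 22^22 ≡ 7 (mod 29).
Mod 19: 254 ≡ 7; by Fermat, exponent reduces to 22 mod 18 = 4; 7^4 ≡ 7 (mod 19).
Combine by CRT: x ≡ 7 (mod 29), x ≡ 7 (mod 19) ⇒ x ≡ 7 (mod 551).

7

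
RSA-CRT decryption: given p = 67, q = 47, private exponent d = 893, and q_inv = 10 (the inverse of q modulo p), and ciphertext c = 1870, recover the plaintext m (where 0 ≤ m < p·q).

299

d_p = d mod (p−1) = 893 mod 66 = 35; d_q = d mod (q−1) = 19.
m₁ = c^(d_p) mod p: c ≡ 61 (mod 67), and 61^35 mod 67 = 31.
m₂ = c^(d_q) mod q: c ≡ 37 (mod 47), and 37^19 mod 47 = 17.
h = q_inv·(m₁ − m₂) mod p = 10·(31 − 17) mod 67 = 6.
m = m₂ + h·q = 17 + 6·47 = 299.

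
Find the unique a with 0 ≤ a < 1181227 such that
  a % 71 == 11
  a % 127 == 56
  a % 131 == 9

From a ≡ 11 (mod 71) write a = 11 + 71t. Substituting into a ≡ 56 (mod 127) gives 71t ≡ 45 (mod 127), and since 71⁻¹ ≡ 34 (mod 127), t ≡ 6. Hence a ≡ 11 + 71·6 = 437 (mod 9017).
From a ≡ 437 (mod 9017) write a = 437 + 9017t. Substituting into a ≡ 9 (mod 131) gives 9017t ≡ 96 (mod 131), and since 109⁻¹ ≡ 125 (mod 131), t ≡ 79. Hence a ≡ 437 + 9017·79 = 712780 (mod 1181227).

712780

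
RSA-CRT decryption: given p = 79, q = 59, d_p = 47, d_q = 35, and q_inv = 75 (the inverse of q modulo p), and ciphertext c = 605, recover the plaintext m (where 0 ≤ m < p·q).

m₁ = c^(d_p) mod p: c ≡ 52 (mod 79), and 52^47 mod 79 = 64.
m₂ = c^(d_q) mod q: c ≡ 15 (mod 59), and 15^35 mod 59 = 26.
h = q_inv·(m₁ − m₂) mod p = 75·(64 − 26) mod 79 = 6.
m = m₂ + h·q = 26 + 6·59 = 380.

380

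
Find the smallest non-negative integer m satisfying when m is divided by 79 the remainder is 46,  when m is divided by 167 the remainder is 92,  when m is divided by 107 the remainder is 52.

1363981

From m ≡ 46 (mod 79) write m = 46 + 79t. Substituting into m ≡ 92 (mod 167) gives 79t ≡ 46 (mod 167), and since 79⁻¹ ≡ 74 (mod 167), t ≡ 64. Hence m ≡ 46 + 79·64 = 5102 (mod 13193).
From m ≡ 5102 (mod 13193) write m = 5102 + 13193t. Substituting into m ≡ 52 (mod 107) gives 13193t ≡ 86 (mod 107), and since 32⁻¹ ≡ 97 (mod 107), t ≡ 103. Hence m ≡ 5102 + 13193·103 = 1363981 (mod 1411651).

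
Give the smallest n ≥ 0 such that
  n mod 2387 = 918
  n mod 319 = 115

3305

gcd(2387, 319) = 11 and 11 | (115 − 918), so the pair is consistent; merging gives n ≡ 3305 (mod 69223), where 69223 = lcm(2387, 319).
The solution is unique modulo lcm(2387, 319) = 69223.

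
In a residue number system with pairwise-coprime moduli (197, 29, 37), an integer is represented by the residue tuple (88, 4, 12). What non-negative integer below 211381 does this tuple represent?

8559

From x ≡ 88 (mod 197) write x = 88 + 197t. Substituting into x ≡ 4 (mod 29) gives 197t ≡ 3 (mod 29), and since 23⁻¹ ≡ 24 (mod 29), t ≡ 14. Hence x ≡ 88 + 197·14 = 2846 (mod 5713).
From x ≡ 2846 (mod 5713) write x = 2846 + 5713t. Substituting into x ≡ 12 (mod 37) gives 5713t ≡ 15 (mod 37), and since 15⁻¹ ≡ 5 (mod 37), t ≡ 1. Hence x ≡ 2846 + 5713·1 = 8559 (mod 211381).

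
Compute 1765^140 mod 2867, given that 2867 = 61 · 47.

Mod 61: 1765 ≡ 57; by Fermat, exponent reduces to 140 mod 60 = 20; 57^20 ≡ 13 (mod 61).
Mod 47: 1765 ≡ 26; by Fermat, exponent reduces to 140 mod 46 = 2; 26^2 ≡ 18 (mod 47).
Combine by CRT: x ≡ 13 (mod 61), x ≡ 18 (mod 47) ⇒ x ≡ 2697 (mod 2867).

2697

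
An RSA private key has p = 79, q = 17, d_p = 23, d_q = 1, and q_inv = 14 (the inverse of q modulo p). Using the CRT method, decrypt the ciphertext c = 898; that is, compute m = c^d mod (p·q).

m₁ = c^(d_p) mod p: c ≡ 29 (mod 79), and 29^23 mod 79 = 37.
m₂ = c^(d_q) mod q: c ≡ 14 (mod 17), and 14^1 mod 17 = 14.
h = q_inv·(m₁ − m₂) mod p = 14·(37 − 14) mod 79 = 6.
m = m₂ + h·q = 14 + 6·17 = 116.

116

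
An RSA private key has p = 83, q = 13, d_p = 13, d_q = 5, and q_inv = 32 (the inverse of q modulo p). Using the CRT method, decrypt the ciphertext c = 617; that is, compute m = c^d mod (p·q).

m₁ = c^(d_p) mod p: c ≡ 36 (mod 83), and 36^13 mod 83 = 29.
m₂ = c^(d_q) mod q: c ≡ 6 (mod 13), and 6^5 mod 13 = 2.
h = q_inv·(m₁ − m₂) mod p = 32·(29 − 2) mod 83 = 34.
m = m₂ + h·q = 2 + 34·13 = 444.

444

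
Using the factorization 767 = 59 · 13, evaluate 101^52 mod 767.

Mod 59: 101 ≡ 42; 42^52 ≡ 3 (mod 59).
Mod 13: 101 ≡ 10; by Fermat, exponent reduces to 52 mod 12 = 4; 10^4 ≡ 3 (mod 13).
Combine by CRT: x ≡ 3 (mod 59), x ≡ 3 (mod 13) ⇒ x ≡ 3 (mod 767).

3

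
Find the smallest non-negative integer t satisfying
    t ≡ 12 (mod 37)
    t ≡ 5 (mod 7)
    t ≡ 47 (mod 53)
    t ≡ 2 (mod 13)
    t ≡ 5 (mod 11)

1702937

From t ≡ 12 (mod 37) write t = 12 + 37s. Substituting into t ≡ 5 (mod 7) gives 37s ≡ 0 (mod 7), and since 2⁻¹ ≡ 4 (mod 7), s ≡ 0. Hence t ≡ 12 + 37·0 = 12 (mod 259).
From t ≡ 12 (mod 259) write t = 12 + 259s. Substituting into t ≡ 47 (mod 53) gives 259s ≡ 35 (mod 53), and since 47⁻¹ ≡ 44 (mod 53), s ≡ 3. Hence t ≡ 12 + 259·3 = 789 (mod 13727).
From t ≡ 789 (mod 13727) write t = 789 + 13727s. Substituting into t ≡ 2 (mod 13) gives 13727s ≡ 6 (mod 13), and since 12⁻¹ ≡ 12 (mod 13), s ≡ 7. Hence t ≡ 789 + 13727·7 = 96878 (mod 178451).
From t ≡ 96878 (mod 178451) write t = 96878 + 178451s. Substituting into t ≡ 5 (mod 11) gives 178451s ≡ 4 (mod 11), and since 9⁻¹ ≡ 5 (mod 11), s ≡ 9. Hence t ≡ 96878 + 178451·9 = 1702937 (mod 1962961).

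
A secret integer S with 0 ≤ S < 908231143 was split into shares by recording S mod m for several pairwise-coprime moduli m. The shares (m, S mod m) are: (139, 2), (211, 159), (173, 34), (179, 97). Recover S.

358363825

From S ≡ 2 (mod 139) write S = 2 + 139t. Substituting into S ≡ 159 (mod 211) gives 139t ≡ 157 (mod 211), and since 139⁻¹ ≡ 126 (mod 211), t ≡ 159. Hence S ≡ 2 + 139·159 = 22103 (mod 29329).
From S ≡ 22103 (mod 29329) write S = 22103 + 29329t. Substituting into S ≡ 34 (mod 173) gives 29329t ≡ 75 (mod 173), and since 92⁻¹ ≡ 126 (mod 173), t ≡ 108. Hence S ≡ 22103 + 29329·108 = 3189635 (mod 5073917).
From S ≡ 3189635 (mod 5073917) write S = 3189635 + 5073917t. Substituting into S ≡ 97 (mod 179) gives 5073917t ≡ 63 (mod 179), and since 162⁻¹ ≡ 21 (mod 179), t ≡ 70. Hence S ≡ 3189635 + 5073917·70 = 358363825 (mod 908231143).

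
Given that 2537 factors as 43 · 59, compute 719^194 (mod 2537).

1170

Mod 43: 719 ≡ 31; by Fermat, exponent reduces to 194 mod 42 = 26; 31^26 ≡ 9 (mod 43).
Mod 59: 719 ≡ 11; by Fermat, exponent reduces to 194 mod 58 = 20; 11^20 ≡ 49 (mod 59).
Combine by CRT: x ≡ 9 (mod 43), x ≡ 49 (mod 59) ⇒ x ≡ 1170 (mod 2537).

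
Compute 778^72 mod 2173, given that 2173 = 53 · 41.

206

Mod 53: 778 ≡ 36; by Fermat, exponent reduces to 72 mod 52 = 20; 36^20 ≡ 47 (mod 53).
Mod 41: 778 ≡ 40; by Fermat, exponent reduces to 72 mod 40 = 32; 40^32 ≡ 1 (mod 41).
Combine by CRT: x ≡ 47 (mod 53), x ≡ 1 (mod 41) ⇒ x ≡ 206 (mod 2173).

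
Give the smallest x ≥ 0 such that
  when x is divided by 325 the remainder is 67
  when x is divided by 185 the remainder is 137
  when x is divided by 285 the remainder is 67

463192

gcd(325, 185) = 5 and 5 | (137 − 67), so the pair is consistent; merging gives x ≡ 6242 (mod 12025), where 12025 = lcm(325, 185).
gcd(12025, 285) = 5 and 5 | (67 − 6242), so the pair is consistent; merging gives x ≡ 463192 (mod 685425), where 685425 = lcm(12025, 285).
The solution is unique modulo lcm(325, 185, 285) = 685425.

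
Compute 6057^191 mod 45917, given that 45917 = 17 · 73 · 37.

Mod 17: 6057 ≡ 5; by Fermat, exponent reduces to 191 mod 16 = 15; 5^15 ≡ 7 (mod 17).
Mod 73: 6057 ≡ 71; by Fermat, exponent reduces to 191 mod 72 = 47; 71^47 ≡ 69 (mod 73).
Mod 37: 6057 ≡ 26; by Fermat, exponent reduces to 191 mod 36 = 11; 26^11 ≡ 10 (mod 37).
Combine by CRT: x ≡ 7 (mod 17), x ≡ 69 (mod 73), x ≡ 10 (mod 37) ⇒ x ≡ 4376 (mod 45917).

4376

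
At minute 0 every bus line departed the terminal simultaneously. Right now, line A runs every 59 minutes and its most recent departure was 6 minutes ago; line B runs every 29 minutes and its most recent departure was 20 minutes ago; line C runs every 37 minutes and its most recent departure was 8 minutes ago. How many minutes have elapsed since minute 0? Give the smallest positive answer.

5965

The moduli are pairwise coprime; N = 59·29·37 = 63307.
N/59 = 1073; 1073 ≡ 11 (mod 59); 11·43 ≡ 1, so inverse 43.
N/29 = 2183; 2183 ≡ 8 (mod 29); 8·11 ≡ 1, so inverse 11.
N/37 = 1711; 1711 ≡ 9 (mod 37); 9·33 ≡ 1, so inverse 33.
t ≡ 6·1073·43 + 20·2183·11 + 8·1711·33 = 1208798.
1208798 mod 63307 = 5965.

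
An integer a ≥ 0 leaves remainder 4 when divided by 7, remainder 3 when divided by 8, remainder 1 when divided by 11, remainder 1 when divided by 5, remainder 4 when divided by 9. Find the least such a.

5611

The moduli are pairwise coprime; N = 7·8·11·5·9 = 27720.
N/7 = 3960; 3960 ≡ 5 (mod 7); 5·3 ≡ 1, so inverse 3.
N/8 = 3465; 3465 ≡ 1 (mod 8), inverse 1.
N/11 = 2520; 2520 ≡ 1 (mod 11), inverse 1.
N/5 = 5544; 5544 ≡ 4 (mod 5); 4·4 ≡ 1, so inverse 4.
N/9 = 3080; 3080 ≡ 2 (mod 9); 2·5 ≡ 1, so inverse 5.
a ≡ 4·3960·3 + 3·3465·1 + 1·2520·1 + 1·5544·4 + 4·3080·5 = 144211.
144211 mod 27720 = 5611.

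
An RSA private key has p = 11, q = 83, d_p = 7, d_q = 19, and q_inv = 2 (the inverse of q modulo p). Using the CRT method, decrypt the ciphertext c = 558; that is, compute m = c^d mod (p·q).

m₁ = c^(d_p) mod p: c ≡ 8 (mod 11), and 8^7 mod 11 = 2.
m₂ = c^(d_q) mod q: c ≡ 60 (mod 83), and 60^19 mod 83 = 71.
h = q_inv·(m₁ − m₂) mod p = 2·(2 − 71) mod 11 = 5.
m = m₂ + h·q = 71 + 5·83 = 486.

486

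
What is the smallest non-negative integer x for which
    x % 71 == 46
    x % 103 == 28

543

Combine the congruences pairwise.
From x ≡ 46 (mod 71) write x = 46 + 71t. Substituting into x ≡ 28 (mod 103) gives 71t ≡ 85 (mod 103), and since 71⁻¹ ≡ 74 (mod 103), t ≡ 7. Hence x ≡ 46 + 71·7 = 543 (mod 7313).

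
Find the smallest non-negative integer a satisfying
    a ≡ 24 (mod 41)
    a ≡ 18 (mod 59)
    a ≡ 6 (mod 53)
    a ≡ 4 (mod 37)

303219

The moduli are pairwise coprime; N = 41·59·53·37 = 4743659.
N/41 = 115699; 115699 ≡ 38 (mod 41); 38·27 ≡ 1, so inverse 27.
N/59 = 80401; 80401 ≡ 43 (mod 59); 43·11 ≡ 1, so inverse 11.
N/53 = 89503; 89503 ≡ 39 (mod 53); 39·34 ≡ 1, so inverse 34.
N/37 = 128207; 128207 ≡ 2 (mod 37); 2·19 ≡ 1, so inverse 19.
a ≡ 24·115699·27 + 18·80401·11 + 6·89503·34 + 4·128207·19 = 118894694.
118894694 mod 4743659 = 303219.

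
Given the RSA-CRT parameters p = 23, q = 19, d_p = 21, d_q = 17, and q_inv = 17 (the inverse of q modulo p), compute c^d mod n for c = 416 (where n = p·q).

m₁ = c^(d_p) mod p: c ≡ 2 (mod 23), and 2^21 mod 23 = 12.
m₂ = c^(d_q) mod q: c ≡ 17 (mod 19), and 17^17 mod 19 = 9.
h = q_inv·(m₁ − m₂) mod p = 17·(12 − 9) mod 23 = 5.
m = m₂ + h·q = 9 + 5·19 = 104.

104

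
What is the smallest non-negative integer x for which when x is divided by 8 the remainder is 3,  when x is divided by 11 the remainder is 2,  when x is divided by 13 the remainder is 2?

1003

The moduli are pairwise coprime; N = 8·11·13 = 1144.
N/8 = 143; 143 ≡ 7 (mod 8); 7·7 ≡ 1, so inverse 7.
N/11 = 104; 104 ≡ 5 (mod 11); 5·9 ≡ 1, so inverse 9.
N/13 = 88; 88 ≡ 10 (mod 13); 10·4 ≡ 1, so inverse 4.
x ≡ 3·143·7 + 2·104·9 + 2·88·4 = 5579.
5579 mod 1144 = 1003.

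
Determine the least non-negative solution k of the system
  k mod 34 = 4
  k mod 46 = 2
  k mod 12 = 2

gcd(34, 46) = 2 and 2 | (2 − 4), so the pair is consistent; merging gives k ≡ 140 (mod 782), where 782 = lcm(34, 46).
gcd(782, 12) = 2 and 2 | (2 − 140), so the pair is consistent; merging gives k ≡ 2486 (mod 4692), where 4692 = lcm(782, 12).
The solution is unique modulo lcm(34, 46, 12) = 4692.

2486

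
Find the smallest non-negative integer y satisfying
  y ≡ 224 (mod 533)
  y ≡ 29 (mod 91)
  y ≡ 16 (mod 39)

gcd(533, 91) = 13 and 13 | (29 − 224), so the pair is consistent; merging gives y ≡ 757 (mod 3731), where 3731 = lcm(533, 91).
gcd(3731, 39) = 13 and 13 | (16 − 757), so the pair is consistent; merging gives y ≡ 757 (mod 11193), where 11193 = lcm(3731, 39).
The solution is unique modulo lcm(533, 91, 39) = 11193.

757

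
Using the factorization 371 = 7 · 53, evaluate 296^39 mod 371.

288

Mod 7: 296 ≡ 2; by Fermat, exponent reduces to 39 mod 6 = 3; 2^3 ≡ 1 (mod 7).
Mod 53: 296 ≡ 31; 31^39 ≡ 23 (mod 53).
Combine by CRT: x ≡ 1 (mod 7), x ≡ 23 (mod 53) ⇒ x ≡ 288 (mod 371).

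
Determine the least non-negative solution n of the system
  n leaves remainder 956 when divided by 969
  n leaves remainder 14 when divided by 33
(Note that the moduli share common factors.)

4832

gcd(969, 33) = 3 and 3 | (14 − 956), so the pair is consistent; merging gives n ≡ 4832 (mod 10659), where 10659 = lcm(969, 33).
The solution is unique modulo lcm(969, 33) = 10659.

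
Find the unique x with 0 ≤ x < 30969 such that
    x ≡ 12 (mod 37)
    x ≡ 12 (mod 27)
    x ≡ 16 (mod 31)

5007

From x ≡ 12 (mod 37) write x = 12 + 37t. Substituting into x ≡ 12 (mod 27) gives 37t ≡ 0 (mod 27), and since 10⁻¹ ≡ 19 (mod 27), t ≡ 0. Hence x ≡ 12 + 37·0 = 12 (mod 999).
From x ≡ 12 (mod 999) write x = 12 + 999t. Substituting into x ≡ 16 (mod 31) gives 999t ≡ 4 (mod 31), and since 7⁻¹ ≡ 9 (mod 31), t ≡ 5. Hence x ≡ 12 + 999·5 = 5007 (mod 30969).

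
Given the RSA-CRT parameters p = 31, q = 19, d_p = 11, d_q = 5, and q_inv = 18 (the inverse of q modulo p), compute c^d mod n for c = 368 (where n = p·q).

m₁ = c^(d_p) mod p: c ≡ 27 (mod 31), and 27^11 mod 31 = 27.
m₂ = c^(d_q) mod q: c ≡ 7 (mod 19), and 7^5 mod 19 = 11.
h = q_inv·(m₁ − m₂) mod p = 18·(27 − 11) mod 31 = 9.
m = m₂ + h·q = 11 + 9·19 = 182.

182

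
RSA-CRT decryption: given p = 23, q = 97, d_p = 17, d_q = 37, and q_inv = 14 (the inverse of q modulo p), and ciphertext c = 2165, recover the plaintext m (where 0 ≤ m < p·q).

2040

m₁ = c^(d_p) mod p: c ≡ 3 (mod 23), and 3^17 mod 23 = 16.
m₂ = c^(d_q) mod q: c ≡ 31 (mod 97), and 31^37 mod 97 = 3.
h = q_inv·(m₁ − m₂) mod p = 14·(16 − 3) mod 23 = 21.
m = m₂ + h·q = 3 + 21·97 = 2040.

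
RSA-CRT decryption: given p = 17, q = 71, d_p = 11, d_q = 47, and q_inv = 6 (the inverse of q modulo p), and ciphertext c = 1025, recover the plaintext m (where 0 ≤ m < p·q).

m₁ = c^(d_p) mod p: c ≡ 5 (mod 17), and 5^11 mod 17 = 11.
m₂ = c^(d_q) mod q: c ≡ 31 (mod 71), and 31^47 mod 71 = 21.
h = q_inv·(m₁ − m₂) mod p = 6·(11 − 21) mod 17 = 8.
m = m₂ + h·q = 21 + 8·71 = 589.

589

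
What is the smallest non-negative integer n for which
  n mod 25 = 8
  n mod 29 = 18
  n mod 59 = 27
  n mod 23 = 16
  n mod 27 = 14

20303933

From n ≡ 8 (mod 25) write n = 8 + 25t. Substituting into n ≡ 18 (mod 29) gives 25t ≡ 10 (mod 29), and since 25⁻¹ ≡ 7 (mod 29), t ≡ 12. Hence n ≡ 8 + 25·12 = 308 (mod 725).
From n ≡ 308 (mod 725) write n = 308 + 725t. Substituting into n ≡ 27 (mod 59) gives 725t ≡ 14 (mod 59), and since 17⁻¹ ≡ 7 (mod 59), t ≡ 39. Hence n ≡ 308 + 725·39 = 28583 (mod 42775).
From n ≡ 28583 (mod 42775) write n = 28583 + 42775t. Substituting into n ≡ 16 (mod 23) gives 42775t ≡ 22 (mod 23), and since 18⁻¹ ≡ 9 (mod 23), t ≡ 14. Hence n ≡ 28583 + 42775·14 = 627433 (mod 983825).
From n ≡ 627433 (mod 983825) write n = 627433 + 983825t. Substituting into n ≡ 14 (mod 27) gives 983825t ≡ 7 (mod 27), and since 26⁻¹ ≡ 26 (mod 27), t ≡ 20. Hence n ≡ 627433 + 983825·20 = 20303933 (mod 26563275).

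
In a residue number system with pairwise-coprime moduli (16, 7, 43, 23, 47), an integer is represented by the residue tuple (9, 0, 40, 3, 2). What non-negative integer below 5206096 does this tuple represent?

Combine the congruences pairwise.
From x ≡ 9 (mod 16) write x = 9 + 16t. Substituting into x ≡ 0 (mod 7) gives 16t ≡ 5 (mod 7), and since 2⁻¹ ≡ 4 (mod 7), t ≡ 6. Hence x ≡ 9 + 16·6 = 105 (mod 112).
From x ≡ 105 (mod 112) write x = 105 + 112t. Substituting into x ≡ 40 (mod 43) gives 112t ≡ 21 (mod 43), and since 26⁻¹ ≡ 5 (mod 43), t ≡ 19. Hence x ≡ 105 + 112·19 = 2233 (mod 4816).
From x ≡ 2233 (mod 4816) write x = 2233 + 4816t. Substituting into x ≡ 3 (mod 23) gives 4816t ≡ 1 (mod 23), and since 9⁻¹ ≡ 18 (mod 23), t ≡ 18. Hence x ≡ 2233 + 4816·18 = 88921 (mod 110768).
From x ≡ 88921 (mod 110768) write x = 88921 + 110768t. Substituting into x ≡ 2 (mod 47) gives 110768t ≡ 5 (mod 47), and since 36⁻¹ ≡ 17 (mod 47), t ≡ 38. Hence x ≡ 88921 + 110768·38 = 4298105 (mod 5206096).

4298105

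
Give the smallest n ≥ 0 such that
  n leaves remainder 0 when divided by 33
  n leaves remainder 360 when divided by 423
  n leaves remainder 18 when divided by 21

gcd(33, 423) = 3 and 3 | (360 − 0), so the pair is consistent; merging gives n ≡ 2475 (mod 4653), where 4653 = lcm(33, 423).
gcd(4653, 21) = 3 and 3 | (18 − 2475), so the pair is consistent; merging gives n ≡ 2475 (mod 32571), where 32571 = lcm(4653, 21).
The solution is unique modulo lcm(33, 423, 21) = 32571.

2475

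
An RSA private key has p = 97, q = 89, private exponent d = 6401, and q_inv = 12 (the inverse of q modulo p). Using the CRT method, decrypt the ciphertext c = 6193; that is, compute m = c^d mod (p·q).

5392

d_p = d mod (p−1) = 6401 mod 96 = 65; d_q = d mod (q−1) = 65.
m₁ = c^(d_p) mod p: c ≡ 82 (mod 97), and 82^65 mod 97 = 57.
m₂ = c^(d_q) mod q: c ≡ 52 (mod 89), and 52^65 mod 89 = 52.
h = q_inv·(m₁ − m₂) mod p = 12·(57 − 52) mod 97 = 60.
m = m₂ + h·q = 52 + 60·89 = 5392.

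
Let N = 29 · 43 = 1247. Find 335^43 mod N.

Mod 29: 335 ≡ 16; by Fermat, exponent reduces to 43 mod 28 = 15; 16^15 ≡ 16 (mod 29).
Mod 43: 335 ≡ 34; by Fermat, exponent reduces to 43 mod 42 = 1; 34^1 ≡ 34 (mod 43).
Combine by CRT: x ≡ 16 (mod 29), x ≡ 34 (mod 43) ⇒ x ≡ 335 (mod 1247).

335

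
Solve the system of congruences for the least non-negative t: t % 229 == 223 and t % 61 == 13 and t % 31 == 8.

268840

The moduli are pairwise coprime; N = 229·61·31 = 433039.
N/229 = 1891; 1891 ≡ 59 (mod 229); 59·66 ≡ 1, so inverse 66.
N/61 = 7099; 7099 ≡ 23 (mod 61); 23·8 ≡ 1, so inverse 8.
N/31 = 13969; 13969 ≡ 19 (mod 31); 19·18 ≡ 1, so inverse 18.
t ≡ 223·1891·66 + 13·7099·8 + 8·13969·18 = 30581570.
30581570 mod 433039 = 268840.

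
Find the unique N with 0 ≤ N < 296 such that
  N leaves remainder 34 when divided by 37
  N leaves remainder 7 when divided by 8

Combine the congruences pairwise.
From N ≡ 34 (mod 37) write N = 34 + 37t. Substituting into N ≡ 7 (mod 8) gives 37t ≡ 5 (mod 8), and since 5⁻¹ ≡ 5 (mod 8), t ≡ 1. Hence N ≡ 34 + 37·1 = 71 (mod 296).

71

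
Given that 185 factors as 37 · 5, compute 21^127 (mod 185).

21

Mod 37: 21 ≡ 21; by Fermat, exponent reduces to 127 mod 36 = 19; 21^19 ≡ 21 (mod 37).
Mod 5: 21 ≡ 1; by Fermat, exponent reduces to 127 mod 4 = 3; 1^3 ≡ 1 (mod 5).
Combine by CRT: x ≡ 21 (mod 37), x ≡ 1 (mod 5) ⇒ x ≡ 21 (mod 185).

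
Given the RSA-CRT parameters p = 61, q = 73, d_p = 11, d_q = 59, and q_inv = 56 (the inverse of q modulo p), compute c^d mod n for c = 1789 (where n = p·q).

m₁ = c^(d_p) mod p: c ≡ 20 (mod 61), and 20^11 mod 61 = 20.
m₂ = c^(d_q) mod q: c ≡ 37 (mod 73), and 37^59 mod 73 = 16.
h = q_inv·(m₁ − m₂) mod p = 56·(20 − 16) mod 61 = 41.
m = m₂ + h·q = 16 + 41·73 = 3009.

3009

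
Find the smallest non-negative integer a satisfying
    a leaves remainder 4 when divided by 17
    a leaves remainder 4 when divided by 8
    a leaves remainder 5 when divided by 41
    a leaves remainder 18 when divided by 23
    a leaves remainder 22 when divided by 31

2801740

Combine the congruences pairwise.
From a ≡ 4 (mod 17) write a = 4 + 17t. Substituting into a ≡ 4 (mod 8) gives 17t ≡ 0 (mod 8), and since 1⁻¹ ≡ 1 (mod 8), t ≡ 0. Hence a ≡ 4 + 17·0 = 4 (mod 136).
From a ≡ 4 (mod 136) write a = 4 + 136t. Substituting into a ≡ 5 (mod 41) gives 136t ≡ 1 (mod 41), and since 13⁻¹ ≡ 19 (mod 41), t ≡ 19. Hence a ≡ 4 + 136·19 = 2588 (mod 5576).
From a ≡ 2588 (mod 5576) write a = 2588 + 5576t. Substituting into a ≡ 18 (mod 23) gives 5576t ≡ 6 (mod 23), and since 10⁻¹ ≡ 7 (mod 23), t ≡ 19. Hence a ≡ 2588 + 5576·19 = 108532 (mod 128248).
From a ≡ 108532 (mod 128248) write a = 108532 + 128248t. Substituting into a ≡ 22 (mod 31) gives 128248t ≡ 21 (mod 31), and since 1⁻¹ ≡ 1 (mod 31), t ≡ 21. Hence a ≡ 108532 + 128248·21 = 2801740 (mod 3975688).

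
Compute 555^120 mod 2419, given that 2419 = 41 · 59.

2379

Mod 41: 555 ≡ 22; since 40 | 120, by Fermat 22^120 ≡ 1 (mod 41).
Mod 59: 555 ≡ 24; by Fermat, exponent reduces to 120 mod 58 = 4; 24^4 ≡ 19 (mod 59).
Combine by CRT: x ≡ 1 (mod 41), x ≡ 19 (mod 59) ⇒ x ≡ 2379 (mod 2419).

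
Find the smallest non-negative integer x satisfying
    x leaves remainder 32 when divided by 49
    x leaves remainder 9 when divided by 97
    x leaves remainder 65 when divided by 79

The moduli are pairwise coprime; N = 49·97·79 = 375487.
N/49 = 7663; 7663 ≡ 19 (mod 49); 19·31 ≡ 1, so inverse 31.
N/97 = 3871; 3871 ≡ 88 (mod 97); 88·43 ≡ 1, so inverse 43.
N/79 = 4753; 4753 ≡ 13 (mod 79); 13·73 ≡ 1, so inverse 73.
x ≡ 32·7663·31 + 9·3871·43 + 65·4753·73 = 31652758.
31652758 mod 375487 = 111850.

111850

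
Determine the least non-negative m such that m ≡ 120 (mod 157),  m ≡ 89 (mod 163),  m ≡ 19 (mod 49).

From m ≡ 120 (mod 157) write m = 120 + 157t. Substituting into m ≡ 89 (mod 163) gives 157t ≡ 132 (mod 163), and since 157⁻¹ ≡ 27 (mod 163), t ≡ 141. Hence m ≡ 120 + 157·141 = 22257 (mod 25591).
From m ≡ 22257 (mod 25591) write m = 22257 + 25591t. Substituting into m ≡ 19 (mod 49) gives 25591t ≡ 8 (mod 49), and since 13⁻¹ ≡ 34 (mod 49), t ≡ 27. Hence m ≡ 22257 + 25591·27 = 713214 (mod 1253959).

713214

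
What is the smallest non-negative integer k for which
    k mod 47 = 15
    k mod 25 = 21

From k ≡ 15 (mod 47) write k = 15 + 47t. Substituting into k ≡ 21 (mod 25) gives 47t ≡ 6 (mod 25), and since 22⁻¹ ≡ 8 (mod 25), t ≡ 23. Hence k ≡ 15 + 47·23 = 1096 (mod 1175).

1096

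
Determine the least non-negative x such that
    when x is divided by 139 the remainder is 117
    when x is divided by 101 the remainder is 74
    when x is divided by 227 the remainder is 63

The moduli are pairwise coprime; N = 139·101·227 = 3186853.
N/139 = 22927; 22927 ≡ 131 (mod 139); 131·52 ≡ 1, so inverse 52.
N/101 = 31553; 31553 ≡ 41 (mod 101); 41·69 ≡ 1, so inverse 69.
N/227 = 14039; 14039 ≡ 192 (mod 227); 192·214 ≡ 1, so inverse 214.
x ≡ 117·22927·52 + 74·31553·69 + 63·14039·214 = 489871284.
489871284 mod 3186853 = 2282775.

2282775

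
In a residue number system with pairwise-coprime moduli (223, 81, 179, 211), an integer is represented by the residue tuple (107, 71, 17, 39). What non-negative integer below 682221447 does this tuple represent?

The moduli are pairwise coprime; N = 223·81·179·211 = 682221447.
N/223 = 3059289; 3059289 ≡ 175 (mod 223); 175·144 ≡ 1, so inverse 144.
N/81 = 8422487; 8422487 ≡ 26 (mod 81); 26·53 ≡ 1, so inverse 53.
N/179 = 3811293; 3811293 ≡ 25 (mod 179); 25·43 ≡ 1, so inverse 43.
N/211 = 3233277; 3233277 ≡ 124 (mod 211); 124·97 ≡ 1, so inverse 97.
x ≡ 107·3059289·144 + 71·8422487·53 + 17·3811293·43 + 39·3233277·97 = 93848885567.
93848885567 mod 682221447 = 384547328.

384547328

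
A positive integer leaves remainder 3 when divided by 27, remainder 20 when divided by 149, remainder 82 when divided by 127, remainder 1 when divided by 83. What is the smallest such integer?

14445570

The moduli are pairwise coprime; M = 27·149·127·83 = 42406443.
M/27 = 1570609; 1570609 ≡ 19 (mod 27); 19·10 ≡ 1, so inverse 10.
M/149 = 284607; 284607 ≡ 17 (mod 149); 17·114 ≡ 1, so inverse 114.
M/127 = 333909; 333909 ≡ 26 (mod 127); 26·44 ≡ 1, so inverse 44.
M/83 = 510921; 510921 ≡ 56 (mod 83); 56·43 ≡ 1, so inverse 43.
N ≡ 3·1570609·10 + 20·284607·114 + 82·333909·44 + 1·510921·43 = 1922735505.
1922735505 mod 42406443 = 14445570.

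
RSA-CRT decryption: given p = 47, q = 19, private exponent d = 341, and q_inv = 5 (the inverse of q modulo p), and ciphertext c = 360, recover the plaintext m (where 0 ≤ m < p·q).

436

d_p = d mod (p−1) = 341 mod 46 = 19; d_q = d mod (q−1) = 17.
m₁ = c^(d_p) mod p: c ≡ 31 (mod 47), and 31^19 mod 47 = 13.
m₂ = c^(d_q) mod q: c ≡ 18 (mod 19), and 18^17 mod 19 = 18.
h = q_inv·(m₁ − m₂) mod p = 5·(13 − 18) mod 47 = 22.
m = m₂ + h·q = 18 + 22·19 = 436.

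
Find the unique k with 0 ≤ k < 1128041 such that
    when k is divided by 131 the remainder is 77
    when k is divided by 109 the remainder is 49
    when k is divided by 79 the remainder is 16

524339

From k ≡ 77 (mod 131) write k = 77 + 131t. Substituting into k ≡ 49 (mod 109) gives 131t ≡ 81 (mod 109), and since 22⁻¹ ≡ 5 (mod 109), t ≡ 78. Hence k ≡ 77 + 131·78 = 10295 (mod 14279).
From k ≡ 10295 (mod 14279) write k = 10295 + 14279t. Substituting into k ≡ 16 (mod 79) gives 14279t ≡ 70 (mod 79), and since 59⁻¹ ≡ 75 (mod 79), t ≡ 36. Hence k ≡ 10295 + 14279·36 = 524339 (mod 1128041).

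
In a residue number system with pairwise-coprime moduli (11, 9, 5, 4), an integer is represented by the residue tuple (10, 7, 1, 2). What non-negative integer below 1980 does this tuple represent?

The moduli are pairwise coprime; N = 11·9·5·4 = 1980.
N/11 = 180; 180 ≡ 4 (mod 11); 4·3 ≡ 1, so inverse 3.
N/9 = 220; 220 ≡ 4 (mod 9); 4·7 ≡ 1, so inverse 7.
N/5 = 396; 396 ≡ 1 (mod 5), inverse 1.
N/4 = 495; 495 ≡ 3 (mod 4); 3·3 ≡ 1, so inverse 3.
x ≡ 10·180·3 + 7·220·7 + 1·396·1 + 2·495·3 = 19546.
19546 mod 1980 = 1726.

1726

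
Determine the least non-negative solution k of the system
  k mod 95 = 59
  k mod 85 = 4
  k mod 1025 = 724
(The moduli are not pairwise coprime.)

gcd(95, 85) = 5 and 5 | (4 − 59), so the pair is consistent; merging gives k ≡ 344 (mod 1615), where 1615 = lcm(95, 85).
gcd(1615, 1025) = 5 and 5 | (724 − 344), so the pair is consistent; merging gives k ≡ 253899 (mod 331075), where 331075 = lcm(1615, 1025).
The solution is unique modulo lcm(95, 85, 1025) = 331075.

253899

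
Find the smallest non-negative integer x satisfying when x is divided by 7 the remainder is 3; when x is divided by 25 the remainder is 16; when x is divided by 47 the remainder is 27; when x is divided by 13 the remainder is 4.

58166

The moduli are pairwise coprime; N = 7·25·47·13 = 106925.
N/7 = 15275; 15275 ≡ 1 (mod 7), inverse 1.
N/25 = 4277; 4277 ≡ 2 (mod 25); 2·13 ≡ 1, so inverse 13.
N/47 = 2275; 2275 ≡ 19 (mod 47); 19·5 ≡ 1, so inverse 5.
N/13 = 8225; 8225 ≡ 9 (mod 13); 9·3 ≡ 1, so inverse 3.
x ≡ 3·15275·1 + 16·4277·13 + 27·2275·5 + 4·8225·3 = 1341266.
1341266 mod 106925 = 58166.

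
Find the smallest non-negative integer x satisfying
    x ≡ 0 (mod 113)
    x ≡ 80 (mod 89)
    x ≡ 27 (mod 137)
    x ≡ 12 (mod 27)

17201199

The moduli are pairwise coprime; N = 113·89·137·27 = 37200843.
N/113 = 329211; 329211 ≡ 42 (mod 113); 42·35 ≡ 1, so inverse 35.
N/89 = 417987; 417987 ≡ 43 (mod 89); 43·29 ≡ 1, so inverse 29.
N/137 = 271539; 271539 ≡ 5 (mod 137); 5·55 ≡ 1, so inverse 55.
N/27 = 1377809; 1377809 ≡ 26 (mod 27); 26·26 ≡ 1, so inverse 26.
x ≡ 0·329211·35 + 80·417987·29 + 27·271539·55 + 12·1377809·26 = 1802841663.
1802841663 mod 37200843 = 17201199.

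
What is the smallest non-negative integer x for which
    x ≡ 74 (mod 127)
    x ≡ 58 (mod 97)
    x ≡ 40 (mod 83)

The moduli are pairwise coprime; N = 127·97·83 = 1022477.
N/127 = 8051; 8051 ≡ 50 (mod 127); 50·94 ≡ 1, so inverse 94.
N/97 = 10541; 10541 ≡ 65 (mod 97); 65·3 ≡ 1, so inverse 3.
N/83 = 12319; 12319 ≡ 35 (mod 83); 35·19 ≡ 1, so inverse 19.
x ≡ 74·8051·94 + 58·10541·3 + 40·12319·19 = 67199330.
67199330 mod 1022477 = 738325.

738325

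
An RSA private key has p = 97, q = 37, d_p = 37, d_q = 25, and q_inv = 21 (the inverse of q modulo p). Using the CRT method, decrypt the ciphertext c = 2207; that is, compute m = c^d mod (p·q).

994

m₁ = c^(d_p) mod p: c ≡ 73 (mod 97), and 73^37 mod 97 = 24.
m₂ = c^(d_q) mod q: c ≡ 24 (mod 37), and 24^25 mod 37 = 32.
h = q_inv·(m₁ − m₂) mod p = 21·(24 − 32) mod 97 = 26.
m = m₂ + h·q = 32 + 26·37 = 994.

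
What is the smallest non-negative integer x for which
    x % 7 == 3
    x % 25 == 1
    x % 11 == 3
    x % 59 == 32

42276

The moduli are pairwise coprime; N = 7·25·11·59 = 113575.
N/7 = 16225; 16225 ≡ 6 (mod 7); 6·6 ≡ 1, so inverse 6.
N/25 = 4543; 4543 ≡ 18 (mod 25); 18·7 ≡ 1, so inverse 7.
N/11 = 10325; 10325 ≡ 7 (mod 11); 7·8 ≡ 1, so inverse 8.
N/59 = 1925; 1925 ≡ 37 (mod 59); 37·8 ≡ 1, so inverse 8.
x ≡ 3·16225·6 + 1·4543·7 + 3·10325·8 + 32·1925·8 = 1064451.
1064451 mod 113575 = 42276.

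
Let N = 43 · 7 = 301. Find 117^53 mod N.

Mod 43: 117 ≡ 31; by Fermat, exponent reduces to 53 mod 42 = 11; 31^11 ≡ 17 (mod 43).
Mod 7: 117 ≡ 5; by Fermat, exponent reduces to 53 mod 6 = 5; 5^5 ≡ 3 (mod 7).
Combine by CRT: x ≡ 17 (mod 43), x ≡ 3 (mod 7) ⇒ x ≡ 17 (mod 301).

17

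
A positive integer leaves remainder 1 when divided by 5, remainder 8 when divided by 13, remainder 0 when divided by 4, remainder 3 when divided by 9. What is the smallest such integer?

The moduli are pairwise coprime; N = 5·13·4·9 = 2340.
N/5 = 468; 468 ≡ 3 (mod 5); 3·2 ≡ 1, so inverse 2.
N/13 = 180; 180 ≡ 11 (mod 13); 11·6 ≡ 1, so inverse 6.
N/4 = 585; 585 ≡ 1 (mod 4), inverse 1.
N/9 = 260; 260 ≡ 8 (mod 9); 8·8 ≡ 1, so inverse 8.
m ≡ 1·468·2 + 8·180·6 + 0·585·1 + 3·260·8 = 15816.
15816 mod 2340 = 1776.

1776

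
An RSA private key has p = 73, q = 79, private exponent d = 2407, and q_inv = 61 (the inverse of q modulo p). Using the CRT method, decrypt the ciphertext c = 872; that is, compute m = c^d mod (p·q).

d_p = d mod (p−1) = 2407 mod 72 = 31; d_q = d mod (q−1) = 67.
m₁ = c^(d_p) mod p: c ≡ 69 (mod 73), and 69^31 mod 73 = 36.
m₂ = c^(d_q) mod q: c ≡ 3 (mod 79), and 3^67 mod 79 = 30.
h = q_inv·(m₁ − m₂) mod p = 61·(36 − 30) mod 73 = 1.
m = m₂ + h·q = 30 + 1·79 = 109.

109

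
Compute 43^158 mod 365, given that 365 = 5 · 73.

49

Mod 5: 43 ≡ 3; by Fermat, exponent reduces to 158 mod 4 = 2; 3^2 ≡ 4 (mod 5).
Mod 73: 43 ≡ 43; by Fermat, exponent reduces to 158 mod 72 = 14; 43^14 ≡ 49 (mod 73).
Combine by CRT: x ≡ 4 (mod 5), x ≡ 49 (mod 73) ⇒ x ≡ 49 (mod 365).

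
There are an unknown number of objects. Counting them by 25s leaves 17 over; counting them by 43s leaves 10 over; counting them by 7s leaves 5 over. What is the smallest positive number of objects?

6417

The moduli are pairwise coprime; M = 25·43·7 = 7525.
M/25 = 301; 301 ≡ 1 (mod 25), inverse 1.
M/43 = 175; 175 ≡ 3 (mod 43); 3·29 ≡ 1, so inverse 29.
M/7 = 1075; 1075 ≡ 4 (mod 7); 4·2 ≡ 1, so inverse 2.
N ≡ 17·301·1 + 10·175·29 + 5·1075·2 = 66617.
66617 mod 7525 = 6417.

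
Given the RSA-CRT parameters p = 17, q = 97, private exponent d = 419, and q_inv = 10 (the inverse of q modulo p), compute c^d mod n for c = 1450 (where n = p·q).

d_p = d mod (p−1) = 419 mod 16 = 3; d_q = d mod (q−1) = 35.
m₁ = c^(d_p) mod p: c ≡ 5 (mod 17), and 5^3 mod 17 = 6.
m₂ = c^(d_q) mod q: c ≡ 92 (mod 97), and 92^35 mod 97 = 87.
h = q_inv·(m₁ − m₂) mod p = 10·(6 − 87) mod 17 = 6.
m = m₂ + h·q = 87 + 6·97 = 669.

669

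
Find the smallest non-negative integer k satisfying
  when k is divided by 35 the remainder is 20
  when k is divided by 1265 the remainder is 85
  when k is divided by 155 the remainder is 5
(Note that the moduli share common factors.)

160740

gcd(35, 1265) = 5 and 5 | (85 − 20), so the pair is consistent; merging gives k ≡ 1350 (mod 8855), where 8855 = lcm(35, 1265).
gcd(8855, 155) = 5 and 5 | (5 − 1350), so the pair is consistent; merging gives k ≡ 160740 (mod 274505), where 274505 = lcm(8855, 155).
The solution is unique modulo lcm(35, 1265, 155) = 274505.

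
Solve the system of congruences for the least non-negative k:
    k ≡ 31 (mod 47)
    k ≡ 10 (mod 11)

From k ≡ 31 (mod 47) write k = 31 + 47t. Substituting into k ≡ 10 (mod 11) gives 47t ≡ 1 (mod 11), and since 3⁻¹ ≡ 4 (mod 11), t ≡ 4. Hence k ≡ 31 + 47·4 = 219 (mod 517).

219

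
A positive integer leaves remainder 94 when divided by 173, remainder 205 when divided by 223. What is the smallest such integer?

5111

From m ≡ 94 (mod 173) write m = 94 + 173t. Substituting into m ≡ 205 (mod 223) gives 173t ≡ 111 (mod 223), and since 173⁻¹ ≡ 165 (mod 223), t ≡ 29. Hence m ≡ 94 + 173·29 = 5111 (mod 38579).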